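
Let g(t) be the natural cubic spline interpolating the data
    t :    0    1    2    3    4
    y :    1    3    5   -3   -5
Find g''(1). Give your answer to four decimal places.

4.9286

With M_i denoting the second derivative at x_i, h_i = 1, 1, 1, 1, and Δ_i = (y_(i+1) − y_i)/h_i = 2, 2, -8, -2:
  1·M_0 + 4·M_1 + 1·M_2 = 6(Δ_1 - Δ_0) = 0
  1·M_1 + 4·M_2 + 1·M_3 = 6(Δ_2 - Δ_1) = -60
  1·M_2 + 4·M_3 + 1·M_4 = 6(Δ_3 - Δ_2) = 36
Natural end conditions: M_0 = M_4 = 0.
Solving the tridiagonal system: M_0 = 0, M_1 = 69/14, M_2 = -138/7, M_3 = 195/14, M_4 = 0.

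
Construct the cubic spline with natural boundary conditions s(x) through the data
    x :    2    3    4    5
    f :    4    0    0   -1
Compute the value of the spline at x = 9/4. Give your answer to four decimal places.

2.7344

Put σ_i = s'' at the i-th knot. Here h = (1, 1, 1) and Δ = (-4, 0, -1), so the interior equations h_(i-1)·σ_(i-1) + 2(h_(i-1)+h_i)·σ_i + h_i·σ_(i+1) = 6(Δ_i − Δ_(i-1)) read
  1·σ_0 + 4·σ_1 + 1·σ_2 = 6(Δ_1 - Δ_0) = 24
  1·σ_1 + 4·σ_2 + 1·σ_3 = 6(Δ_2 - Δ_1) = -6
Natural end conditions: σ_0 = σ_3 = 0.
Solving the tridiagonal system: σ_0 = 0, σ_1 = 34/5, σ_2 = -16/5, σ_3 = 0.
On [2, 3], s(x) = 4 - 77/15·(x - 2) + 0·(x - 2)² + 17/15·(x - 2)³.
With (x - 2) = 1/4: s(9/4) = 175/64.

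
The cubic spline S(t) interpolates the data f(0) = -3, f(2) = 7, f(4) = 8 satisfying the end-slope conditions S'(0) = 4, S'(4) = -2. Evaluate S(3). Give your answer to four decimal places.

With m_i denoting the second derivative at x_i, h_i = 2, 2, and Δ_i = (y_(i+1) − y_i)/h_i = 5, 1/2:
  2·m_0 + 8·m_1 + 2·m_2 = 6(Δ_1 - Δ_0) = -27
Clamped end conditions give two more equations: 2h_0·m_0 + h_0·m_1 = 6(Δ_0 - S'(0)) = 6 and h_1·m_1 + 2h_1·m_2 = 6(S'(4) - Δ_1) = -15.
Forward elimination and back-substitution give m_0 = 27/8, m_1 = -15/4, m_2 = -15/8.
On [2, 4], S(t) = 7 + 29/8·(t - 2) - 15/8·(t - 2)² + 5/32·(t - 2)³.
With (t - 2) = 1: S(3) = 285/32.

8.9063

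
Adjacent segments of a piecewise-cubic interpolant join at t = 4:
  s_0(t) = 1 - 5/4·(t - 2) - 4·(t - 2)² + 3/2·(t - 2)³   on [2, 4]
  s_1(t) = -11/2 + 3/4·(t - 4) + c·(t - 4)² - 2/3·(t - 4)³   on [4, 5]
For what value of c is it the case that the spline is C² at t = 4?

5

s_0''(t) = -8 + 9·(t - 2), so s_0''(4) = 10. On the right, s_1''(4) = 2c, so c = 5.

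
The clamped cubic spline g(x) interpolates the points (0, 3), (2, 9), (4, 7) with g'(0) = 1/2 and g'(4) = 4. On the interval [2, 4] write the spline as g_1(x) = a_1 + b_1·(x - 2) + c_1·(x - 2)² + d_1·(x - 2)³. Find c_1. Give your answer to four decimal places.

With σ_i denoting the second derivative at x_i, h_i = 2, 2, and Δ_i = (y_(i+1) − y_i)/h_i = 3, -1:
  2·σ_0 + 8·σ_1 + 2·σ_2 = 6(Δ_1 - Δ_0) = -24
Clamped end conditions give two more equations: 2h_0·σ_0 + h_0·σ_1 = 6(Δ_0 - g'(0)) = 15 and h_1·σ_1 + 2h_1·σ_2 = 6(g'(4) - Δ_1) = 30.
Solving the tridiagonal system: σ_0 = 61/8, σ_1 = -31/4, σ_2 = 91/8.
On [2, 4], with g_1(x) = a_1 + b_1·(x - 2) + c_1·(x - 2)² + d_1·(x - 2)³: c_1 = σ_1/2 = -31/8, d_1 = (σ_2 - σ_1)/(6h_1) = 51/32, b_1 = Δ_1 - h_1(2σ_1 + σ_2)/6 = 3/8.

-3.8750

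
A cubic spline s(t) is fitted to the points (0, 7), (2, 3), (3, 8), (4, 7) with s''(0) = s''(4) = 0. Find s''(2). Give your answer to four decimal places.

Let M_i = s''(x_i). Step sizes h_i = 2, 1, 1; slopes of the chords Δ_i = (y_(i+1) - y_i)/h_i = -2, 5, -1.
  2·M_0 + 6·M_1 + 1·M_2 = 6(Δ_1 - Δ_0) = 42
  1·M_1 + 4·M_2 + 1·M_3 = 6(Δ_2 - Δ_1) = -36
Natural end conditions: M_0 = M_3 = 0.
Solving: M_0 = 0, M_1 = 204/23, M_2 = -258/23, M_3 = 0.

8.8696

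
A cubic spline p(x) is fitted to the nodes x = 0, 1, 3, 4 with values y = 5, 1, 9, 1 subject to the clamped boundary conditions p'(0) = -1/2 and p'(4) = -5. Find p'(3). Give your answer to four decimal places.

With M_i denoting the second derivative at x_i, h_i = 1, 2, 1, and Δ_i = (y_(i+1) − y_i)/h_i = -4, 4, -8:
  1·M_0 + 6·M_1 + 2·M_2 = 6(Δ_1 - Δ_0) = 48
  2·M_1 + 6·M_2 + 1·M_3 = 6(Δ_2 - Δ_1) = -72
Clamped end conditions give two more equations: 2h_0·M_0 + h_0·M_1 = 6(Δ_0 - p'(0)) = -21 and h_2·M_2 + 2h_2·M_3 = 6(p'(4) - Δ_2) = 18.
Hence M_0 = -138/7, M_1 = 129/7, M_2 = -150/7, M_3 = 138/7.
On [3, 4], p'(x) = b_2 + 2c_2·(x - 3) + 3d_2·(x - 3)² with b_2 = Δ_2 - h_2(2M_2 + M_3)/6 = -29/7, c_2 = M_2/2 = -75/7, d_2 = (M_3 - M_2)/(6h_2) = 48/7. So p'(3) = -29/7.

-4.1429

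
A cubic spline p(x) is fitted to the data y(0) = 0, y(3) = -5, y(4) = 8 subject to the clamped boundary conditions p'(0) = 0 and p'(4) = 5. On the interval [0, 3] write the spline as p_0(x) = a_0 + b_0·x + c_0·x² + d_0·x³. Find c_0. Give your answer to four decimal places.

-5.7083

Let M_i = p''(x_i). Step sizes h_i = 3, 1; slopes of the chords Δ_i = (y_(i+1) - y_i)/h_i = -5/3, 13.
  3·M_0 + 8·M_1 + 1·M_2 = 6(Δ_1 - Δ_0) = 88
Clamped end conditions give two more equations: 2h_0·M_0 + h_0·M_1 = 6(Δ_0 - p'(0)) = -10 and h_1·M_1 + 2h_1·M_2 = 6(p'(4) - Δ_1) = -48.
Solving: M_0 = -137/12, M_1 = 39/2, M_2 = -135/4.
On [0, 3], with p_0(x) = a_0 + b_0·x + c_0·x² + d_0·x³: c_0 = M_0/2 = -137/24, d_0 = (M_1 - M_0)/(6h_0) = 371/216, b_0 = Δ_0 - h_0(2M_0 + M_1)/6 = 0.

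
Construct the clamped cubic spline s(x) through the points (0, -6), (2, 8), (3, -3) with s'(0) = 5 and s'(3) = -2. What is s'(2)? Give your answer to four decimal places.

-7.6667

Write M_i for s''(x_i). With h_i = 2, 1 and divided differences Δ_i = 7, -11, the continuity of s' gives the tridiagonal system
  2·M_0 + 6·M_1 + 1·M_2 = 6(Δ_1 - Δ_0) = -108
Clamped end conditions give two more equations: 2h_0·M_0 + h_0·M_1 = 6(Δ_0 - s'(0)) = 12 and h_1·M_1 + 2h_1·M_2 = 6(s'(3) - Δ_1) = 54.
Solving: M_0 = 56/3, M_1 = -94/3, M_2 = 128/3.
On [2, 3], s'(x) = b_1 + 2c_1·(x - 2) + 3d_1·(x - 2)² with b_1 = Δ_1 - h_1(2M_1 + M_2)/6 = -23/3, c_1 = M_1/2 = -47/3, d_1 = (M_2 - M_1)/(6h_1) = 37/3. So s'(2) = -23/3.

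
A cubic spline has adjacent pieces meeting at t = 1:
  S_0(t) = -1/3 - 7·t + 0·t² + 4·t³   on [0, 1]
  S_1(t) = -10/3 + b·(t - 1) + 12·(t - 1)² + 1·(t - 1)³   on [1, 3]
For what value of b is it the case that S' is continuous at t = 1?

S_0'(t) = -7 + 0·t + 12·t², so S_0'(1) = 5. On the right, S_1'(1) = b, so b = 5.

5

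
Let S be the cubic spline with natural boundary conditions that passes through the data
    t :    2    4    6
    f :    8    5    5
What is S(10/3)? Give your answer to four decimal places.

With M_i denoting the second derivative at x_i, h_i = 2, 2, and Δ_i = (y_(i+1) − y_i)/h_i = -3/2, 0:
  2·M_0 + 8·M_1 + 2·M_2 = 6(Δ_1 - Δ_0) = 9
Natural end conditions: M_0 = M_2 = 0.
Hence M_0 = 0, M_1 = 9/8, M_2 = 0.
On [2, 4], S(t) = 8 - 15/8·(t - 2) + 0·(t - 2)² + 3/32·(t - 2)³.
With (t - 2) = 4/3: S(10/3) = 103/18.

5.7222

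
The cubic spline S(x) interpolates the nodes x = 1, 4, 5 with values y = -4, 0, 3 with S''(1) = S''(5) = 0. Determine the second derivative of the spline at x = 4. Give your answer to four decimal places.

1.2500

Let M_i = S''(x_i). Step sizes h_i = 3, 1; slopes of the chords Δ_i = (y_(i+1) - y_i)/h_i = 4/3, 3.
  3·M_0 + 8·M_1 + 1·M_2 = 6(Δ_1 - Δ_0) = 10
Natural end conditions: M_0 = M_2 = 0.
Solving the tridiagonal system: M_0 = 0, M_1 = 5/4, M_2 = 0.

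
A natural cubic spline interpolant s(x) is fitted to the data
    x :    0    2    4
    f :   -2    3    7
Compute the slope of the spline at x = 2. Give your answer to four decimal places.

2.2500

With M_i denoting the second derivative at x_i, h_i = 2, 2, and Δ_i = (y_(i+1) − y_i)/h_i = 5/2, 2:
  2·M_0 + 8·M_1 + 2·M_2 = 6(Δ_1 - Δ_0) = -3
Natural end conditions: M_0 = M_2 = 0.
Solving the tridiagonal system: M_0 = 0, M_1 = -3/8, M_2 = 0.
On [2, 4], s'(x) = b_1 + 2c_1·(x - 2) + 3d_1·(x - 2)² with b_1 = Δ_1 - h_1(2M_1 + M_2)/6 = 9/4, c_1 = M_1/2 = -3/16, d_1 = (M_2 - M_1)/(6h_1) = 1/32. So s'(2) = 9/4.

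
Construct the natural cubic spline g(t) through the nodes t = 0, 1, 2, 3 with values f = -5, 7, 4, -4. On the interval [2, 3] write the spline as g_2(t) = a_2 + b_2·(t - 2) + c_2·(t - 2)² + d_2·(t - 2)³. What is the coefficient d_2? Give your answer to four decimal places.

Write σ_i for g''(x_i). With h_i = 1, 1, 1 and divided differences Δ_i = 12, -3, -8, the continuity of g' gives the tridiagonal system
  1·σ_0 + 4·σ_1 + 1·σ_2 = 6(Δ_1 - Δ_0) = -90
  1·σ_1 + 4·σ_2 + 1·σ_3 = 6(Δ_2 - Δ_1) = -30
Natural end conditions: σ_0 = σ_3 = 0.
Forward elimination and back-substitution give σ_0 = 0, σ_1 = -22, σ_2 = -2, σ_3 = 0.
On [2, 3], with g_2(t) = a_2 + b_2·(t - 2) + c_2·(t - 2)² + d_2·(t - 2)³: c_2 = σ_2/2 = -1, d_2 = (σ_3 - σ_2)/(6h_2) = 1/3, b_2 = Δ_2 - h_2(2σ_2 + σ_3)/6 = -22/3.

0.3333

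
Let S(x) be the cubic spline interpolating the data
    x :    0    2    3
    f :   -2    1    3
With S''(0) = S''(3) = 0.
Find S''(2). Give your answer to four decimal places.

With σ_i denoting the second derivative at x_i, h_i = 2, 1, and Δ_i = (y_(i+1) − y_i)/h_i = 3/2, 2:
  2·σ_0 + 6·σ_1 + 1·σ_2 = 6(Δ_1 - Δ_0) = 3
Natural end conditions: σ_0 = σ_2 = 0.
Solving: σ_0 = 0, σ_1 = 1/2, σ_2 = 0.

0.5000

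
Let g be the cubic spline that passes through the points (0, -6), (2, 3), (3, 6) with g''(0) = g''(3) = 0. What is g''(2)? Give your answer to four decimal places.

Write M_i for g''(x_i). With h_i = 2, 1 and divided differences Δ_i = 9/2, 3, the continuity of g' gives the tridiagonal system
  2·M_0 + 6·M_1 + 1·M_2 = 6(Δ_1 - Δ_0) = -9
Natural end conditions: M_0 = M_2 = 0.
Hence M_0 = 0, M_1 = -3/2, M_2 = 0.

-1.5000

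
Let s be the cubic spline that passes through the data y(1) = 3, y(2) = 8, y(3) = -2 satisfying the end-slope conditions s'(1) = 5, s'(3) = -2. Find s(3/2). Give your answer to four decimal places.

Let M_i = s''(x_i). Step sizes h_i = 1, 1; slopes of the chords Δ_i = (y_(i+1) - y_i)/h_i = 5, -10.
  1·M_0 + 4·M_1 + 1·M_2 = 6(Δ_1 - Δ_0) = -90
Clamped end conditions give two more equations: 2h_0·M_0 + h_0·M_1 = 6(Δ_0 - s'(1)) = 0 and h_1·M_1 + 2h_1·M_2 = 6(s'(3) - Δ_1) = 48.
Forward elimination and back-substitution give M_0 = 19, M_1 = -38, M_2 = 43.
On [1, 2], s(x) = 3 + 5·(x - 1) + 19/2·(x - 1)² - 19/2·(x - 1)³.
With (x - 1) = 1/2: s(3/2) = 107/16.

6.6875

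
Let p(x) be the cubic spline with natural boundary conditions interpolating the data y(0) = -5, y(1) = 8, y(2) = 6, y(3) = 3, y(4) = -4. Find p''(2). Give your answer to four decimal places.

With M_i denoting the second derivative at x_i, h_i = 1, 1, 1, 1, and Δ_i = (y_(i+1) − y_i)/h_i = 13, -2, -3, -7:
  1·M_0 + 4·M_1 + 1·M_2 = 6(Δ_1 - Δ_0) = -90
  1·M_1 + 4·M_2 + 1·M_3 = 6(Δ_2 - Δ_1) = -6
  1·M_2 + 4·M_3 + 1·M_4 = 6(Δ_3 - Δ_2) = -24
Natural end conditions: M_0 = M_4 = 0.
Solving the tridiagonal system: M_0 = 0, M_1 = -675/28, M_2 = 45/7, M_3 = -213/28, M_4 = 0.

6.4286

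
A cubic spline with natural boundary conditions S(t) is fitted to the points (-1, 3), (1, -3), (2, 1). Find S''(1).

Write M_i for S''(x_i). With h_i = 2, 1 and divided differences Δ_i = -3, 4, the continuity of S' gives the tridiagonal system
  2·M_0 + 6·M_1 + 1·M_2 = 6(Δ_1 - Δ_0) = 42
Natural end conditions: M_0 = M_2 = 0.
Forward elimination and back-substitution give M_0 = 0, M_1 = 7, M_2 = 0.

7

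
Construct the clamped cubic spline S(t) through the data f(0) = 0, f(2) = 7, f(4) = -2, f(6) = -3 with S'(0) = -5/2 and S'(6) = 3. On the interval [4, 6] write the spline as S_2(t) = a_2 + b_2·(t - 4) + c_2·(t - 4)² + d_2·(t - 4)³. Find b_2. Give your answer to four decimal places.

-4.7667

Let M_i = S''(x_i). Step sizes h_i = 2, 2, 2; slopes of the chords Δ_i = (y_(i+1) - y_i)/h_i = 7/2, -9/2, -1/2.
  2·M_0 + 8·M_1 + 2·M_2 = 6(Δ_1 - Δ_0) = -48
  2·M_1 + 8·M_2 + 2·M_3 = 6(Δ_2 - Δ_1) = 24
Clamped end conditions give two more equations: 2h_0·M_0 + h_0·M_1 = 6(Δ_0 - S'(0)) = 36 and h_2·M_2 + 2h_2·M_3 = 6(S'(6) - Δ_2) = 21.
Hence M_0 = 433/30, M_1 = -163/15, M_2 = 151/30, M_3 = 41/15.
On [4, 6], with S_2(t) = a_2 + b_2·(t - 4) + c_2·(t - 4)² + d_2·(t - 4)³: c_2 = M_2/2 = 151/60, d_2 = (M_3 - M_2)/(6h_2) = -23/120, b_2 = Δ_2 - h_2(2M_2 + M_3)/6 = -143/30.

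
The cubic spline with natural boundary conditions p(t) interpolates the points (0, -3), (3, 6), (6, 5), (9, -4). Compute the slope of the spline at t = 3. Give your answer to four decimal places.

1.5778

Let M_i = p''(x_i). Step sizes h_i = 3, 3, 3; slopes of the chords Δ_i = (y_(i+1) - y_i)/h_i = 3, -1/3, -3.
  3·M_0 + 12·M_1 + 3·M_2 = 6(Δ_1 - Δ_0) = -20
  3·M_1 + 12·M_2 + 3·M_3 = 6(Δ_2 - Δ_1) = -16
Natural end conditions: M_0 = M_3 = 0.
Hence M_0 = 0, M_1 = -64/45, M_2 = -44/45, M_3 = 0.
On [3, 6], p'(t) = b_1 + 2c_1·(t - 3) + 3d_1·(t - 3)² with b_1 = Δ_1 - h_1(2M_1 + M_2)/6 = 71/45, c_1 = M_1/2 = -32/45, d_1 = (M_2 - M_1)/(6h_1) = 2/81. So p'(3) = 71/45.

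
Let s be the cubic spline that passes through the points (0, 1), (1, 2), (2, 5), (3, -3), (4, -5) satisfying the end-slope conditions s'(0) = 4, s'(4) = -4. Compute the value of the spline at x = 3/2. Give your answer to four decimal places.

4.2188

With M_i denoting the second derivative at x_i, h_i = 1, 1, 1, 1, and Δ_i = (y_(i+1) − y_i)/h_i = 1, 3, -8, -2:
  1·M_0 + 4·M_1 + 1·M_2 = 6(Δ_1 - Δ_0) = 12
  1·M_1 + 4·M_2 + 1·M_3 = 6(Δ_2 - Δ_1) = -66
  1·M_2 + 4·M_3 + 1·M_4 = 6(Δ_3 - Δ_2) = 36
Clamped end conditions give two more equations: 2h_0·M_0 + h_0·M_1 = 6(Δ_0 - s'(0)) = -18 and h_3·M_3 + 2h_3·M_4 = 6(s'(4) - Δ_3) = -12.
Hence M_0 = -31/2, M_1 = 13, M_2 = -49/2, M_3 = 19, M_4 = -31/2.
On [1, 2], s(x) = 2 + 11/4·(x - 1) + 13/2·(x - 1)² - 25/4·(x - 1)³.
With (x - 1) = 1/2: s(3/2) = 135/32.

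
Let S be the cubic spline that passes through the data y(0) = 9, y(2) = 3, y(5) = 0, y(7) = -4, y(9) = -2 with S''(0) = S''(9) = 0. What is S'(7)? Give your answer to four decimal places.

Let M_i = S''(x_i). Step sizes h_i = 2, 3, 2, 2; slopes of the chords Δ_i = (y_(i+1) - y_i)/h_i = -3, -1, -2, 1.
  2·M_0 + 10·M_1 + 3·M_2 = 6(Δ_1 - Δ_0) = 12
  3·M_1 + 10·M_2 + 2·M_3 = 6(Δ_2 - Δ_1) = -6
  2·M_2 + 8·M_3 + 2·M_4 = 6(Δ_3 - Δ_2) = 18
Natural end conditions: M_0 = M_4 = 0.
Solving: M_0 = 0, M_1 = 291/172, M_2 = -141/86, M_3 = 915/344, M_4 = 0.
On [7, 9], S'(x) = b_3 + 2c_3·(x - 7) + 3d_3·(x - 7)² with b_3 = Δ_3 - h_3(2M_3 + M_4)/6 = -133/172, c_3 = M_3/2 = 915/688, d_3 = (M_4 - M_3)/(6h_3) = -305/1376. So S'(7) = -133/172.

-0.7733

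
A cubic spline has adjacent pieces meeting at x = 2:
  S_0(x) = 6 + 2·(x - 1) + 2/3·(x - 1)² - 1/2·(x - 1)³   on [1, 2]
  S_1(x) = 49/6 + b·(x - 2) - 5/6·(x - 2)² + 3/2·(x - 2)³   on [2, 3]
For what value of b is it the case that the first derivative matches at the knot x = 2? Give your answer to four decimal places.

S_0'(x) = 2 + 4/3·(x - 1) - 3/2·(x - 1)², so S_0'(2) = 11/6. On the right, S_1'(2) = b, so b = 11/6.

1.8333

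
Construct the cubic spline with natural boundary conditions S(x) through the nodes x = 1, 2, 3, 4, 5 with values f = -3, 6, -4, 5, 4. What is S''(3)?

Let σ_i = S''(x_i). Step sizes h_i = 1, 1, 1, 1; slopes of the chords Δ_i = (y_(i+1) - y_i)/h_i = 9, -10, 9, -1.
  1·σ_0 + 4·σ_1 + 1·σ_2 = 6(Δ_1 - Δ_0) = -114
  1·σ_1 + 4·σ_2 + 1·σ_3 = 6(Δ_2 - Δ_1) = 114
  1·σ_2 + 4·σ_3 + 1·σ_4 = 6(Δ_3 - Δ_2) = -60
Natural end conditions: σ_0 = σ_4 = 0.
Forward elimination and back-substitution give σ_0 = 0, σ_1 = -159/4, σ_2 = 45, σ_3 = -105/4, σ_4 = 0.

45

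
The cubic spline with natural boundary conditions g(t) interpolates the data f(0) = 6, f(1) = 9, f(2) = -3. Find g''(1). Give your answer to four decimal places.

With m_i denoting the second derivative at x_i, h_i = 1, 1, and Δ_i = (y_(i+1) − y_i)/h_i = 3, -12:
  1·m_0 + 4·m_1 + 1·m_2 = 6(Δ_1 - Δ_0) = -90
Natural end conditions: m_0 = m_2 = 0.
Forward elimination and back-substitution give m_0 = 0, m_1 = -45/2, m_2 = 0.

-22.5000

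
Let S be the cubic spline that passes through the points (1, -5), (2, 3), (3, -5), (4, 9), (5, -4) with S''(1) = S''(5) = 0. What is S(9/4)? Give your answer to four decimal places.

0.8870

With M_i denoting the second derivative at x_i, h_i = 1, 1, 1, 1, and Δ_i = (y_(i+1) − y_i)/h_i = 8, -8, 14, -13:
  1·M_0 + 4·M_1 + 1·M_2 = 6(Δ_1 - Δ_0) = -96
  1·M_1 + 4·M_2 + 1·M_3 = 6(Δ_2 - Δ_1) = 132
  1·M_2 + 4·M_3 + 1·M_4 = 6(Δ_3 - Δ_2) = -162
Natural end conditions: M_0 = M_4 = 0.
Solving the tridiagonal system: M_0 = 0, M_1 = -1065/28, M_2 = 393/7, M_3 = -1527/28, M_4 = 0.
On [2, 3], S(t) = 3 - 131/28·(t - 2) - 1065/56·(t - 2)² + 879/56·(t - 2)³.
With (t - 2) = 1/4: S(9/4) = 3179/3584.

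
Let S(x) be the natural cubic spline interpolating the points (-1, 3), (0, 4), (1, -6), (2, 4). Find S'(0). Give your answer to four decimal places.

-7.5333

Let M_i = S''(x_i). Step sizes h_i = 1, 1, 1; slopes of the chords Δ_i = (y_(i+1) - y_i)/h_i = 1, -10, 10.
  1·M_0 + 4·M_1 + 1·M_2 = 6(Δ_1 - Δ_0) = -66
  1·M_1 + 4·M_2 + 1·M_3 = 6(Δ_2 - Δ_1) = 120
Natural end conditions: M_0 = M_3 = 0.
Solving the tridiagonal system: M_0 = 0, M_1 = -128/5, M_2 = 182/5, M_3 = 0.
On [0, 1], S'(x) = b_1 + 2c_1·x + 3d_1·x² with b_1 = Δ_1 - h_1(2M_1 + M_2)/6 = -113/15, c_1 = M_1/2 = -64/5, d_1 = (M_2 - M_1)/(6h_1) = 31/3. So S'(0) = -113/15.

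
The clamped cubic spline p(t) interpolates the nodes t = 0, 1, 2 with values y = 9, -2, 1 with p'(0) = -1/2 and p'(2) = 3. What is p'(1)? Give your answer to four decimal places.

Let M_i = p''(x_i). Step sizes h_i = 1, 1; slopes of the chords Δ_i = (y_(i+1) - y_i)/h_i = -11, 3.
  1·M_0 + 4·M_1 + 1·M_2 = 6(Δ_1 - Δ_0) = 84
Clamped end conditions give two more equations: 2h_0·M_0 + h_0·M_1 = 6(Δ_0 - p'(0)) = -63 and h_1·M_1 + 2h_1·M_2 = 6(p'(2) - Δ_1) = 0.
Solving: M_0 = -203/4, M_1 = 77/2, M_2 = -77/4.
On [1, 2], p'(t) = b_1 + 2c_1·(t - 1) + 3d_1·(t - 1)² with b_1 = Δ_1 - h_1(2M_1 + M_2)/6 = -53/8, c_1 = M_1/2 = 77/4, d_1 = (M_2 - M_1)/(6h_1) = -77/8. So p'(1) = -53/8.

-6.6250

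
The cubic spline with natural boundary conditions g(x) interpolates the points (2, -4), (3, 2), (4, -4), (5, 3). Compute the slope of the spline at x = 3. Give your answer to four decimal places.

-2.1333

Let M_i = g''(x_i). Step sizes h_i = 1, 1, 1; slopes of the chords Δ_i = (y_(i+1) - y_i)/h_i = 6, -6, 7.
  1·M_0 + 4·M_1 + 1·M_2 = 6(Δ_1 - Δ_0) = -72
  1·M_1 + 4·M_2 + 1·M_3 = 6(Δ_2 - Δ_1) = 78
Natural end conditions: M_0 = M_3 = 0.
Forward elimination and back-substitution give M_0 = 0, M_1 = -122/5, M_2 = 128/5, M_3 = 0.
On [3, 4], g'(x) = b_1 + 2c_1·(x - 3) + 3d_1·(x - 3)² with b_1 = Δ_1 - h_1(2M_1 + M_2)/6 = -32/15, c_1 = M_1/2 = -61/5, d_1 = (M_2 - M_1)/(6h_1) = 25/3. So g'(3) = -32/15.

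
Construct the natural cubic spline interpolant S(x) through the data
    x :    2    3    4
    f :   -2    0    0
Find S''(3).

-3

Let σ_i = S''(x_i). Step sizes h_i = 1, 1; slopes of the chords Δ_i = (y_(i+1) - y_i)/h_i = 2, 0.
  1·σ_0 + 4·σ_1 + 1·σ_2 = 6(Δ_1 - Δ_0) = -12
Natural end conditions: σ_0 = σ_2 = 0.
Solving: σ_0 = 0, σ_1 = -3, σ_2 = 0.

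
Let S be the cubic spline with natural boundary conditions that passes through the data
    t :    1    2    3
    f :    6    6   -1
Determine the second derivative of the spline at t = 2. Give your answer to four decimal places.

-10.5000

Let M_i = S''(x_i). Step sizes h_i = 1, 1; slopes of the chords Δ_i = (y_(i+1) - y_i)/h_i = 0, -7.
  1·M_0 + 4·M_1 + 1·M_2 = 6(Δ_1 - Δ_0) = -42
Natural end conditions: M_0 = M_2 = 0.
Solving the tridiagonal system: M_0 = 0, M_1 = -21/2, M_2 = 0.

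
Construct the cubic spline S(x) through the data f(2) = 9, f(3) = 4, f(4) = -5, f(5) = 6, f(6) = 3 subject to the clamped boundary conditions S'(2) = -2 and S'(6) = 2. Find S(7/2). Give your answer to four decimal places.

-2.2188

Write m_i for S''(x_i). With h_i = 1, 1, 1, 1 and divided differences Δ_i = -5, -9, 11, -3, the continuity of S' gives the tridiagonal system
  1·m_0 + 4·m_1 + 1·m_2 = 6(Δ_1 - Δ_0) = -24
  1·m_1 + 4·m_2 + 1·m_3 = 6(Δ_2 - Δ_1) = 120
  1·m_2 + 4·m_3 + 1·m_4 = 6(Δ_3 - Δ_2) = -84
Clamped end conditions give two more equations: 2h_0·m_0 + h_0·m_1 = 6(Δ_0 - S'(2)) = -18 and h_3·m_3 + 2h_3·m_4 = 6(S'(6) - Δ_3) = 30.
Hence m_0 = -1/2, m_1 = -17, m_2 = 89/2, m_3 = -41, m_4 = 71/2.
On [3, 4], S(x) = 4 - 43/4·(x - 3) - 17/2·(x - 3)² + 41/4·(x - 3)³.
With (x - 3) = 1/2: S(7/2) = -71/32.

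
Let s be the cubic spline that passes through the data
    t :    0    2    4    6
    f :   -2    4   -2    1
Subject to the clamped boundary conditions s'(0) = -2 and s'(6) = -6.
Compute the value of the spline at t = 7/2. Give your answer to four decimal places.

-1.0969

Let M_i = s''(x_i). Step sizes h_i = 2, 2, 2; slopes of the chords Δ_i = (y_(i+1) - y_i)/h_i = 3, -3, 3/2.
  2·M_0 + 8·M_1 + 2·M_2 = 6(Δ_1 - Δ_0) = -36
  2·M_1 + 8·M_2 + 2·M_3 = 6(Δ_2 - Δ_1) = 27
Clamped end conditions give two more equations: 2h_0·M_0 + h_0·M_1 = 6(Δ_0 - s'(0)) = 30 and h_2·M_2 + 2h_2·M_3 = 6(s'(6) - Δ_2) = -45.
Hence M_0 = 377/30, M_1 = -152/15, M_2 = 299/30, M_3 = -487/30.
On [2, 4], s(t) = 4 + 13/30·(t - 2) - 76/15·(t - 2)² + 67/40·(t - 2)³.
With (t - 2) = 3/2: s(7/2) = -351/320.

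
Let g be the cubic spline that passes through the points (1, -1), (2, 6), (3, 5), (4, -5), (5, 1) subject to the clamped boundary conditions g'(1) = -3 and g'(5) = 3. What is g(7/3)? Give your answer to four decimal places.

Write σ_i for g''(x_i). With h_i = 1, 1, 1, 1 and divided differences Δ_i = 7, -1, -10, 6, the continuity of g' gives the tridiagonal system
  1·σ_0 + 4·σ_1 + 1·σ_2 = 6(Δ_1 - Δ_0) = -48
  1·σ_1 + 4·σ_2 + 1·σ_3 = 6(Δ_2 - Δ_1) = -54
  1·σ_2 + 4·σ_3 + 1·σ_4 = 6(Δ_3 - Δ_2) = 96
Clamped end conditions give two more equations: 2h_0·σ_0 + h_0·σ_1 = 6(Δ_0 - g'(1)) = 60 and h_3·σ_3 + 2h_3·σ_4 = 6(g'(5) - Δ_3) = -18.
Solving: σ_0 = 270/7, σ_1 = -120/7, σ_2 = -18, σ_3 = 246/7, σ_4 = -186/7.
On [2, 3], g(t) = 6 + 54/7·(t - 2) - 60/7·(t - 2)² - 1/7·(t - 2)³.
With (t - 2) = 1/3: g(7/3) = 1439/189.

7.6138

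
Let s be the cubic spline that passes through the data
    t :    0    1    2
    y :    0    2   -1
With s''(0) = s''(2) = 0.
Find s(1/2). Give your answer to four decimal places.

1.4688

Let m_i = s''(x_i). Step sizes h_i = 1, 1; slopes of the chords Δ_i = (y_(i+1) - y_i)/h_i = 2, -3.
  1·m_0 + 4·m_1 + 1·m_2 = 6(Δ_1 - Δ_0) = -30
Natural end conditions: m_0 = m_2 = 0.
Forward elimination and back-substitution give m_0 = 0, m_1 = -15/2, m_2 = 0.
On [0, 1], s(t) = 0 + 13/4·t + 0·t² - 5/4·t³.
With t = 1/2: s(1/2) = 47/32.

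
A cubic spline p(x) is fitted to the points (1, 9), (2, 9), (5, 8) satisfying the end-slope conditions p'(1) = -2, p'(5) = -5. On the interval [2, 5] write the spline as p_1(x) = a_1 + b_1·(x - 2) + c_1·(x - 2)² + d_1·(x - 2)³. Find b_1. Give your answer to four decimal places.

1.2500

With m_i denoting the second derivative at x_i, h_i = 1, 3, and Δ_i = (y_(i+1) − y_i)/h_i = 0, -1/3:
  1·m_0 + 8·m_1 + 3·m_2 = 6(Δ_1 - Δ_0) = -2
Clamped end conditions give two more equations: 2h_0·m_0 + h_0·m_1 = 6(Δ_0 - p'(1)) = 12 and h_1·m_1 + 2h_1·m_2 = 6(p'(5) - Δ_1) = -28.
Forward elimination and back-substitution give m_0 = 11/2, m_1 = 1, m_2 = -31/6.
On [2, 5], with p_1(x) = a_1 + b_1·(x - 2) + c_1·(x - 2)² + d_1·(x - 2)³: c_1 = m_1/2 = 1/2, d_1 = (m_2 - m_1)/(6h_1) = -37/108, b_1 = Δ_1 - h_1(2m_1 + m_2)/6 = 5/4.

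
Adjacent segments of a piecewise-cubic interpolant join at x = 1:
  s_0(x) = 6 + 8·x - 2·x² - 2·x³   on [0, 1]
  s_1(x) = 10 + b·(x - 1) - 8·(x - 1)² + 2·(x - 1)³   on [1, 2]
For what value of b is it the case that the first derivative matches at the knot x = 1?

-2

s_0'(x) = 8 - 4·x - 6·x², so s_0'(1) = -2. On the right, s_1'(1) = b, so b = -2.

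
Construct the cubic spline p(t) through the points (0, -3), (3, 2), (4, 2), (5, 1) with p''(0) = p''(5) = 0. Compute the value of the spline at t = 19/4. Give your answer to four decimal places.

Put σ_i = p'' at the i-th knot. Here h = (3, 1, 1) and Δ = (5/3, 0, -1), so the interior equations h_(i-1)·σ_(i-1) + 2(h_(i-1)+h_i)·σ_i + h_i·σ_(i+1) = 6(Δ_i − Δ_(i-1)) read
  3·σ_0 + 8·σ_1 + 1·σ_2 = 6(Δ_1 - Δ_0) = -10
  1·σ_1 + 4·σ_2 + 1·σ_3 = 6(Δ_2 - Δ_1) = -6
Natural end conditions: σ_0 = σ_3 = 0.
Hence σ_0 = 0, σ_1 = -34/31, σ_2 = -38/31, σ_3 = 0.
On [4, 5], p(t) = 2 - 55/93·(t - 4) - 19/31·(t - 4)² + 19/93·(t - 4)³.
With (t - 4) = 3/4: p(19/4) = 2575/1984.

1.2979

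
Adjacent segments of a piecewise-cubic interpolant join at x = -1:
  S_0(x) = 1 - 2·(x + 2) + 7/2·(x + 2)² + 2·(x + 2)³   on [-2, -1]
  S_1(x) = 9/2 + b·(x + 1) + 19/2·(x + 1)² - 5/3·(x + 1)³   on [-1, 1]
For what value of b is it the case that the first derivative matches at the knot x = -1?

S_0'(x) = -2 + 7·(x + 2) + 6·(x + 2)², so S_0'(-1) = 11. On the right, S_1'(-1) = b, so b = 11.

11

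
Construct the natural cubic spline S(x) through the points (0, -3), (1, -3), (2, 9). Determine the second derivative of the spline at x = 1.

With σ_i denoting the second derivative at x_i, h_i = 1, 1, and Δ_i = (y_(i+1) − y_i)/h_i = 0, 12:
  1·σ_0 + 4·σ_1 + 1·σ_2 = 6(Δ_1 - Δ_0) = 72
Natural end conditions: σ_0 = σ_2 = 0.
Solving: σ_0 = 0, σ_1 = 18, σ_2 = 0.

18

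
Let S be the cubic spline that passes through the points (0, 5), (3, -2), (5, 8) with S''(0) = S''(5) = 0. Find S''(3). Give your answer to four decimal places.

4.4000

With M_i denoting the second derivative at x_i, h_i = 3, 2, and Δ_i = (y_(i+1) − y_i)/h_i = -7/3, 5:
  3·M_0 + 10·M_1 + 2·M_2 = 6(Δ_1 - Δ_0) = 44
Natural end conditions: M_0 = M_2 = 0.
Solving the tridiagonal system: M_0 = 0, M_1 = 22/5, M_2 = 0.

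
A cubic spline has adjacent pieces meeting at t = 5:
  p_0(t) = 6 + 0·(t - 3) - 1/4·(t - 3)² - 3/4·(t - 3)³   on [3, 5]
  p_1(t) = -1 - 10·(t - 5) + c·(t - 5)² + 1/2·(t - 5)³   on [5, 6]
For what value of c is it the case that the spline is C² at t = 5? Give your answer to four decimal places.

-4.7500

p_0''(t) = -1/2 - 9/2·(t - 3), so p_0''(5) = -19/2. On the right, p_1''(5) = 2c, so c = -19/4.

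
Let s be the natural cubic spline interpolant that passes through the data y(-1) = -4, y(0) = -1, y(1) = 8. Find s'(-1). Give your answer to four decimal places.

1.5000

With M_i denoting the second derivative at x_i, h_i = 1, 1, and Δ_i = (y_(i+1) − y_i)/h_i = 3, 9:
  1·M_0 + 4·M_1 + 1·M_2 = 6(Δ_1 - Δ_0) = 36
Natural end conditions: M_0 = M_2 = 0.
Forward elimination and back-substitution give M_0 = 0, M_1 = 9, M_2 = 0.
On [-1, 0], s'(x) = b_0 + 2c_0·(x + 1) + 3d_0·(x + 1)² with b_0 = Δ_0 - h_0(2M_0 + M_1)/6 = 3/2, c_0 = M_0/2 = 0, d_0 = (M_1 - M_0)/(6h_0) = 3/2. So s'(-1) = 3/2.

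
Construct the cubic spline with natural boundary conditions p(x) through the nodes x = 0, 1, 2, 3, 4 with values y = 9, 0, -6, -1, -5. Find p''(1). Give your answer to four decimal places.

-0.8571

Let M_i = p''(x_i). Step sizes h_i = 1, 1, 1, 1; slopes of the chords Δ_i = (y_(i+1) - y_i)/h_i = -9, -6, 5, -4.
  1·M_0 + 4·M_1 + 1·M_2 = 6(Δ_1 - Δ_0) = 18
  1·M_1 + 4·M_2 + 1·M_3 = 6(Δ_2 - Δ_1) = 66
  1·M_2 + 4·M_3 + 1·M_4 = 6(Δ_3 - Δ_2) = -54
Natural end conditions: M_0 = M_4 = 0.
Hence M_0 = 0, M_1 = -6/7, M_2 = 150/7, M_3 = -132/7, M_4 = 0.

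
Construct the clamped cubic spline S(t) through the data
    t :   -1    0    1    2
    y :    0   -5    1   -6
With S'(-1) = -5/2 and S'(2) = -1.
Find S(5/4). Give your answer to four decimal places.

Put M_i = S'' at the i-th knot. Here h = (1, 1, 1) and Δ = (-5, 6, -7), so the interior equations h_(i-1)·M_(i-1) + 2(h_(i-1)+h_i)·M_i + h_i·M_(i+1) = 6(Δ_i − Δ_(i-1)) read
  1·M_0 + 4·M_1 + 1·M_2 = 6(Δ_1 - Δ_0) = 66
  1·M_1 + 4·M_2 + 1·M_3 = 6(Δ_2 - Δ_1) = -78
Clamped end conditions give two more equations: 2h_0·M_0 + h_0·M_1 = 6(Δ_0 - S'(-1)) = -15 and h_2·M_2 + 2h_2·M_3 = 6(S'(2) - Δ_2) = 36.
Solving: M_0 = -116/5, M_1 = 157/5, M_2 = -182/5, M_3 = 181/5.
On [1, 2], S(t) = 1 - 9/10·(t - 1) - 91/5·(t - 1)² + 121/10·(t - 1)³.
With (t - 1) = 1/4: S(5/4) = -111/640.

-0.1734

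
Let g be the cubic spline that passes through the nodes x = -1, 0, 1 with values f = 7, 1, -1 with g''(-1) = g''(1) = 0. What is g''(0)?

Put M_i = g'' at the i-th knot. Here h = (1, 1) and Δ = (-6, -2), so the interior equations h_(i-1)·M_(i-1) + 2(h_(i-1)+h_i)·M_i + h_i·M_(i+1) = 6(Δ_i − Δ_(i-1)) read
  1·M_0 + 4·M_1 + 1·M_2 = 6(Δ_1 - Δ_0) = 24
Natural end conditions: M_0 = M_2 = 0.
Solving the tridiagonal system: M_0 = 0, M_1 = 6, M_2 = 0.

6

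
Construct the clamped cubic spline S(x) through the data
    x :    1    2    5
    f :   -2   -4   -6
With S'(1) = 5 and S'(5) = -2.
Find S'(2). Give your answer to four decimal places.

-4.1250

Put M_i = S'' at the i-th knot. Here h = (1, 3) and Δ = (-2, -2/3), so the interior equations h_(i-1)·M_(i-1) + 2(h_(i-1)+h_i)·M_i + h_i·M_(i+1) = 6(Δ_i − Δ_(i-1)) read
  1·M_0 + 8·M_1 + 3·M_2 = 6(Δ_1 - Δ_0) = 8
Clamped end conditions give two more equations: 2h_0·M_0 + h_0·M_1 = 6(Δ_0 - S'(1)) = -42 and h_1·M_1 + 2h_1·M_2 = 6(S'(5) - Δ_1) = -8.
Hence M_0 = -95/4, M_1 = 11/2, M_2 = -49/12.
On [2, 5], S'(x) = b_1 + 2c_1·(x - 2) + 3d_1·(x - 2)² with b_1 = Δ_1 - h_1(2M_1 + M_2)/6 = -33/8, c_1 = M_1/2 = 11/4, d_1 = (M_2 - M_1)/(6h_1) = -115/216. So S'(2) = -33/8.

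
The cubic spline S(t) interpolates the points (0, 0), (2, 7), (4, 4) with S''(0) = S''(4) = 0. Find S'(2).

Put m_i = S'' at the i-th knot. Here h = (2, 2) and Δ = (7/2, -3/2), so the interior equations h_(i-1)·m_(i-1) + 2(h_(i-1)+h_i)·m_i + h_i·m_(i+1) = 6(Δ_i − Δ_(i-1)) read
  2·m_0 + 8·m_1 + 2·m_2 = 6(Δ_1 - Δ_0) = -30
Natural end conditions: m_0 = m_2 = 0.
Solving the tridiagonal system: m_0 = 0, m_1 = -15/4, m_2 = 0.
On [2, 4], S'(t) = b_1 + 2c_1·(t - 2) + 3d_1·(t - 2)² with b_1 = Δ_1 - h_1(2m_1 + m_2)/6 = 1, c_1 = m_1/2 = -15/8, d_1 = (m_2 - m_1)/(6h_1) = 5/16. So S'(2) = 1.

1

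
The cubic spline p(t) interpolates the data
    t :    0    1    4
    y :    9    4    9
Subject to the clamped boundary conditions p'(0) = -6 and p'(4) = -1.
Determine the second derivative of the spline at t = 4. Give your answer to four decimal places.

-6.4167

With M_i denoting the second derivative at x_i, h_i = 1, 3, and Δ_i = (y_(i+1) − y_i)/h_i = -5, 5/3:
  1·M_0 + 8·M_1 + 3·M_2 = 6(Δ_1 - Δ_0) = 40
Clamped end conditions give two more equations: 2h_0·M_0 + h_0·M_1 = 6(Δ_0 - p'(0)) = 6 and h_1·M_1 + 2h_1·M_2 = 6(p'(4) - Δ_1) = -16.
Hence M_0 = -3/4, M_1 = 15/2, M_2 = -77/12.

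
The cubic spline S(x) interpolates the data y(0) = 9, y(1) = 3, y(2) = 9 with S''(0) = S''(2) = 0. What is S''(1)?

18

Write M_i for S''(x_i). With h_i = 1, 1 and divided differences Δ_i = -6, 6, the continuity of S' gives the tridiagonal system
  1·M_0 + 4·M_1 + 1·M_2 = 6(Δ_1 - Δ_0) = 72
Natural end conditions: M_0 = M_2 = 0.
Hence M_0 = 0, M_1 = 18, M_2 = 0.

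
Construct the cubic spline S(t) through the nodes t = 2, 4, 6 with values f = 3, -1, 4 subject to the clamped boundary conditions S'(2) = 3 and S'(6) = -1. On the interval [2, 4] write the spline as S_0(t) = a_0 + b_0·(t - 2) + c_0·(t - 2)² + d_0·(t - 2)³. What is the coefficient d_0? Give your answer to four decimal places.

1.7188

With M_i denoting the second derivative at x_i, h_i = 2, 2, and Δ_i = (y_(i+1) − y_i)/h_i = -2, 5/2:
  2·M_0 + 8·M_1 + 2·M_2 = 6(Δ_1 - Δ_0) = 27
Clamped end conditions give two more equations: 2h_0·M_0 + h_0·M_1 = 6(Δ_0 - S'(2)) = -30 and h_1·M_1 + 2h_1·M_2 = 6(S'(6) - Δ_1) = -21.
Forward elimination and back-substitution give M_0 = -95/8, M_1 = 35/4, M_2 = -77/8.
On [2, 4], with S_0(t) = a_0 + b_0·(t - 2) + c_0·(t - 2)² + d_0·(t - 2)³: c_0 = M_0/2 = -95/16, d_0 = (M_1 - M_0)/(6h_0) = 55/32, b_0 = Δ_0 - h_0(2M_0 + M_1)/6 = 3.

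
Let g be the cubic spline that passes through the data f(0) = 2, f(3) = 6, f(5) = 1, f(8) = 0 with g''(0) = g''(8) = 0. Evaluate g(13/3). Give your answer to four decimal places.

Let M_i = g''(x_i). Step sizes h_i = 3, 2, 3; slopes of the chords Δ_i = (y_(i+1) - y_i)/h_i = 4/3, -5/2, -1/3.
  3·M_0 + 10·M_1 + 2·M_2 = 6(Δ_1 - Δ_0) = -23
  2·M_1 + 10·M_2 + 3·M_3 = 6(Δ_2 - Δ_1) = 13
Natural end conditions: M_0 = M_3 = 0.
Solving the tridiagonal system: M_0 = 0, M_1 = -8/3, M_2 = 11/6, M_3 = 0.
On [3, 5], g(x) = 6 - 4/3·(x - 3) - 4/3·(x - 3)² + 3/8·(x - 3)³.
With (x - 3) = 4/3: g(13/3) = 74/27.

2.7407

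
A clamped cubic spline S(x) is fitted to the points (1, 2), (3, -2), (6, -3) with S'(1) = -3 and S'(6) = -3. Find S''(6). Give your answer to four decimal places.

Let M_i = S''(x_i). Step sizes h_i = 2, 3; slopes of the chords Δ_i = (y_(i+1) - y_i)/h_i = -2, -1/3.
  2·M_0 + 10·M_1 + 3·M_2 = 6(Δ_1 - Δ_0) = 10
Clamped end conditions give two more equations: 2h_0·M_0 + h_0·M_1 = 6(Δ_0 - S'(1)) = 6 and h_1·M_1 + 2h_1·M_2 = 6(S'(6) - Δ_1) = -16.
Hence M_0 = 1/2, M_1 = 2, M_2 = -11/3.

-3.6667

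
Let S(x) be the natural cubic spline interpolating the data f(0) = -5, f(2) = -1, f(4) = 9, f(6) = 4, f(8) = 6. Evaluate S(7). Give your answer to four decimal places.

Let M_i = S''(x_i). Step sizes h_i = 2, 2, 2, 2; slopes of the chords Δ_i = (y_(i+1) - y_i)/h_i = 2, 5, -5/2, 1.
  2·M_0 + 8·M_1 + 2·M_2 = 6(Δ_1 - Δ_0) = 18
  2·M_1 + 8·M_2 + 2·M_3 = 6(Δ_2 - Δ_1) = -45
  2·M_2 + 8·M_3 + 2·M_4 = 6(Δ_3 - Δ_2) = 21
Natural end conditions: M_0 = M_4 = 0.
Hence M_0 = 0, M_1 = 471/112, M_2 = -219/28, M_3 = 513/112, M_4 = 0.
On [6, 8], S(x) = 4 - 115/56·(x - 6) + 513/224·(x - 6)² - 171/448·(x - 6)³.
With (x - 6) = 1: S(7) = 1727/448.

3.8549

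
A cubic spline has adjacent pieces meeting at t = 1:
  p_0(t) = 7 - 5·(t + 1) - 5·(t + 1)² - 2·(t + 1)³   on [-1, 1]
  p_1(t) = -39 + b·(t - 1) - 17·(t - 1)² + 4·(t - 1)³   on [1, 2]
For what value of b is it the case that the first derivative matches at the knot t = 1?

-49

p_0'(t) = -5 - 10·(t + 1) - 6·(t + 1)², so p_0'(1) = -49. On the right, p_1'(1) = b, so b = -49.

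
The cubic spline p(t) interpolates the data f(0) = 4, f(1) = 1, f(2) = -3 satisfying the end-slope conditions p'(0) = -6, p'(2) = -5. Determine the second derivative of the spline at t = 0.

Let σ_i = p''(x_i). Step sizes h_i = 1, 1; slopes of the chords Δ_i = (y_(i+1) - y_i)/h_i = -3, -4.
  1·σ_0 + 4·σ_1 + 1·σ_2 = 6(Δ_1 - Δ_0) = -6
Clamped end conditions give two more equations: 2h_0·σ_0 + h_0·σ_1 = 6(Δ_0 - p'(0)) = 18 and h_1·σ_1 + 2h_1·σ_2 = 6(p'(2) - Δ_1) = -6.
Forward elimination and back-substitution give σ_0 = 11, σ_1 = -4, σ_2 = -1.

11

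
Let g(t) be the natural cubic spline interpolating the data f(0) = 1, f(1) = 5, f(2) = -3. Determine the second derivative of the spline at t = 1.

Let m_i = g''(x_i). Step sizes h_i = 1, 1; slopes of the chords Δ_i = (y_(i+1) - y_i)/h_i = 4, -8.
  1·m_0 + 4·m_1 + 1·m_2 = 6(Δ_1 - Δ_0) = -72
Natural end conditions: m_0 = m_2 = 0.
Solving: m_0 = 0, m_1 = -18, m_2 = 0.

-18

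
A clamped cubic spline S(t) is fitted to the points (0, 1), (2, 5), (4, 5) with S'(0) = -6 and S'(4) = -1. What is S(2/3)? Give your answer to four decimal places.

With σ_i denoting the second derivative at x_i, h_i = 2, 2, and Δ_i = (y_(i+1) − y_i)/h_i = 2, 0:
  2·σ_0 + 8·σ_1 + 2·σ_2 = 6(Δ_1 - Δ_0) = -12
Clamped end conditions give two more equations: 2h_0·σ_0 + h_0·σ_1 = 6(Δ_0 - S'(0)) = 48 and h_1·σ_1 + 2h_1·σ_2 = 6(S'(4) - Δ_1) = -6.
Forward elimination and back-substitution give σ_0 = 59/4, σ_1 = -11/2, σ_2 = 5/4.
On [0, 2], S(t) = 1 - 6·t + 59/8·t² - 27/16·t³.
With t = 2/3: S(2/3) = -2/9.

-0.2222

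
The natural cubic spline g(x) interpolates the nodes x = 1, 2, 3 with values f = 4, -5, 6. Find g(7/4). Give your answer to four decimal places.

-4.3906

Write M_i for g''(x_i). With h_i = 1, 1 and divided differences Δ_i = -9, 11, the continuity of g' gives the tridiagonal system
  1·M_0 + 4·M_1 + 1·M_2 = 6(Δ_1 - Δ_0) = 120
Natural end conditions: M_0 = M_2 = 0.
Hence M_0 = 0, M_1 = 30, M_2 = 0.
On [1, 2], g(x) = 4 - 14·(x - 1) + 0·(x - 1)² + 5·(x - 1)³.
With (x - 1) = 3/4: g(7/4) = -281/64.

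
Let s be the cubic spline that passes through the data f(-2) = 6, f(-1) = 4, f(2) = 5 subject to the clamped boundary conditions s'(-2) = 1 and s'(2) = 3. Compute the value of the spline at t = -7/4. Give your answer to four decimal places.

5.9629

Put M_i = s'' at the i-th knot. Here h = (1, 3) and Δ = (-2, 1/3), so the interior equations h_(i-1)·M_(i-1) + 2(h_(i-1)+h_i)·M_i + h_i·M_(i+1) = 6(Δ_i − Δ_(i-1)) read
  1·M_0 + 8·M_1 + 3·M_2 = 6(Δ_1 - Δ_0) = 14
Clamped end conditions give two more equations: 2h_0·M_0 + h_0·M_1 = 6(Δ_0 - s'(-2)) = -18 and h_1·M_1 + 2h_1·M_2 = 6(s'(2) - Δ_1) = 16.
Solving: M_0 = -41/4, M_1 = 5/2, M_2 = 17/12.
On [-2, -1], s(t) = 6 + 1·(t + 2) - 41/8·(t + 2)² + 17/8·(t + 2)³.
With (t + 2) = 1/4: s(-7/4) = 3053/512.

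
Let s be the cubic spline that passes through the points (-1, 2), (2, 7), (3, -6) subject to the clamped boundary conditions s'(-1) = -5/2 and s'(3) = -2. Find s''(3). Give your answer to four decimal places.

Let M_i = s''(x_i). Step sizes h_i = 3, 1; slopes of the chords Δ_i = (y_(i+1) - y_i)/h_i = 5/3, -13.
  3·M_0 + 8·M_1 + 1·M_2 = 6(Δ_1 - Δ_0) = -88
Clamped end conditions give two more equations: 2h_0·M_0 + h_0·M_1 = 6(Δ_0 - s'(-1)) = 25 and h_1·M_1 + 2h_1·M_2 = 6(s'(3) - Δ_1) = 66.
Solving: M_0 = 367/24, M_1 = -89/4, M_2 = 353/8.

44.1250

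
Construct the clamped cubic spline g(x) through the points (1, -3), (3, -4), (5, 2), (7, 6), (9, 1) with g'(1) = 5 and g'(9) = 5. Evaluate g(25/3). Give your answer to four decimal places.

0.4048

Write σ_i for g''(x_i). With h_i = 2, 2, 2, 2 and divided differences Δ_i = -1/2, 3, 2, -5/2, the continuity of g' gives the tridiagonal system
  2·σ_0 + 8·σ_1 + 2·σ_2 = 6(Δ_1 - Δ_0) = 21
  2·σ_1 + 8·σ_2 + 2·σ_3 = 6(Δ_2 - Δ_1) = -6
  2·σ_2 + 8·σ_3 + 2·σ_4 = 6(Δ_3 - Δ_2) = -27
Clamped end conditions give two more equations: 2h_0·σ_0 + h_0·σ_1 = 6(Δ_0 - g'(1)) = -33 and h_3·σ_3 + 2h_3·σ_4 = 6(g'(9) - Δ_3) = 45.
Solving the tridiagonal system: σ_0 = -615/56, σ_1 = 153/28, σ_2 = -3/8, σ_3 = -195/28, σ_4 = 825/56.
On [7, 9], g(x) = 6 - 155/56·(x - 7) - 195/56·(x - 7)² + 405/224·(x - 7)³.
With (x - 7) = 4/3: g(25/3) = 17/42.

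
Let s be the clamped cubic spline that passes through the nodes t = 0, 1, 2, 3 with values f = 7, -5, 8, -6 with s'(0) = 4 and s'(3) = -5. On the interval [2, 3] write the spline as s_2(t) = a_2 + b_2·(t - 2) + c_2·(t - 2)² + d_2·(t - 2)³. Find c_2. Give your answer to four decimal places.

Write m_i for s''(x_i). With h_i = 1, 1, 1 and divided differences Δ_i = -12, 13, -14, the continuity of s' gives the tridiagonal system
  1·m_0 + 4·m_1 + 1·m_2 = 6(Δ_1 - Δ_0) = 150
  1·m_1 + 4·m_2 + 1·m_3 = 6(Δ_2 - Δ_1) = -162
Clamped end conditions give two more equations: 2h_0·m_0 + h_0·m_1 = 6(Δ_0 - s'(0)) = -96 and h_2·m_2 + 2h_2·m_3 = 6(s'(3) - Δ_2) = 54.
Solving: m_0 = -436/5, m_1 = 392/5, m_2 = -382/5, m_3 = 326/5.
On [2, 3], with s_2(t) = a_2 + b_2·(t - 2) + c_2·(t - 2)² + d_2·(t - 2)³: c_2 = m_2/2 = -191/5, d_2 = (m_3 - m_2)/(6h_2) = 118/5, b_2 = Δ_2 - h_2(2m_2 + m_3)/6 = 3/5.

-38.2000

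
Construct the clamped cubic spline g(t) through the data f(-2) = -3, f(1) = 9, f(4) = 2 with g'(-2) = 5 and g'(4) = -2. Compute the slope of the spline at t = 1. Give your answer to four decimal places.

0.5000

Write M_i for g''(x_i). With h_i = 3, 3 and divided differences Δ_i = 4, -7/3, the continuity of g' gives the tridiagonal system
  3·M_0 + 12·M_1 + 3·M_2 = 6(Δ_1 - Δ_0) = -38
Clamped end conditions give two more equations: 2h_0·M_0 + h_0·M_1 = 6(Δ_0 - g'(-2)) = -6 and h_1·M_1 + 2h_1·M_2 = 6(g'(4) - Δ_1) = 2.
Solving the tridiagonal system: M_0 = 1, M_1 = -4, M_2 = 7/3.
On [1, 4], g'(t) = b_1 + 2c_1·(t - 1) + 3d_1·(t - 1)² with b_1 = Δ_1 - h_1(2M_1 + M_2)/6 = 1/2, c_1 = M_1/2 = -2, d_1 = (M_2 - M_1)/(6h_1) = 19/54. So g'(1) = 1/2.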